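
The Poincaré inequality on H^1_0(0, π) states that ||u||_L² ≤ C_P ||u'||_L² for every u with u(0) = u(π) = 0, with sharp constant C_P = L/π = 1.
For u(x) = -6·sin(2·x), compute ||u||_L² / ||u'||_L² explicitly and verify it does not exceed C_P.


||u||_L² / ||u'||_L² = 1/2 < C_P = 1.

u(x) = -6·sin(2·x), so u'(x) = -12*cos(2*x).
Writing u(x) = A·sin(kπx/L) with A = -6 and k = 2, use ∫_0^L sin²(kπx/L) dx = L/2 and ∫_0^L cos²(kπx/L) dx = L/2.
u² = 36·sin²(2·x) and (u')² = 144·cos²(2·x), and each of sin², cos² integrates to L/2 = π/2 over (0, π).
∫_0^π u² dx = 18*π, so ||u||_L² = 3*sqrt(2)*sqrt(π).
∫_0^π (u')² dx = 72*π, so ||u'||_L² = 6*sqrt(2)*sqrt(π).
Ratio ||u||_L² / ||u'||_L² = 1/2.
Sharp Poincaré constant on H^1_0(0, π) is C_P = L/π = 1, achieved by sin(x).
This is the k = 2 harmonic; the ratio L/(kπ) is strictly less than C_P = L/π, consistent with the sharp inequality ||u||_L² ≤ C_P ||u'||_L².


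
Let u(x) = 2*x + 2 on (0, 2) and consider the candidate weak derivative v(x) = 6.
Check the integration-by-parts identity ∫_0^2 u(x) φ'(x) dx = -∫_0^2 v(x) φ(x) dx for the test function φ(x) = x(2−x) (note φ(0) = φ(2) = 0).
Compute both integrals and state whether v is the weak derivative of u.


LHS = -8/3, RHS = -8. No, v is not the weak derivative of u.

u(x) = 2*x + 2, classical derivative u'(x) = 2.
φ(x) = x(2−x), so φ'(x) = 2 - 2*x.
Note φ(0) = φ(2) = 0, so the boundary term u·φ vanishes.
LHS = ∫_0^2 u(x) φ'(x) dx = ∫_0^2 (4 - 4*x^2) dx. Term by term:
  ∫_0^2 -4*x^2 dx = -32/3;  ∫_0^2 4 dx = 8.
Sum: -32/3 + 8 = -8/3.
So LHS = -8/3.
∫_0^2 v(x) φ(x) dx = ∫_0^2 (-6*x^2 + 12*x) dx. Term by term:
  ∫_0^2 -6*x^2 dx = -16;  ∫_0^2 12*x dx = 24.
Sum: -16 + 24 = 8.
So RHS = -∫_0^2 v(x) φ(x) dx = -8.
LHS − RHS = 16/3 ≠ 0, so the identity fails.
(For a valid weak derivative the identity must hold for EVERY test function, in particular this one. The failure shows v is NOT the weak derivative of u.)
Correct weak derivative would be u'(x) = 2.


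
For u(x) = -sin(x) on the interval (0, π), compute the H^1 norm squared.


||u||_{H^1(0,π)}^2 = π

u'(x) = -cos(x).
Expand u² and (u')² and integrate term by term on (0, π), using: for integers n ≥ 1, ∫_0^π sin²(nx) dx = ∫_0^π cos²(nx) dx = π/2; for n ≠ n', ∫_0^π sin(nx)sin(n'x) dx = ∫_0^π cos(nx)cos(n'x) dx = 0; and by product-to-sum, ∫_0^π sin(nx)cos(n'x) dx = ½∫_0^π [sin((n+n')x) + sin((n−n')x)] dx, which is 0 when n+n' is even and 2n/(n²−n'²) when n+n' is odd (it need not vanish on (0, π)).
  u² squared terms: (-1)²·∫sin(x)² dx = 1·π/2 = π/2.
  So ∫_0^π u² dx = π/2.
  (u')² squared terms: (-1)²·∫cos(x)² dx = 1·π/2 = π/2.
  So ∫_0^π (u')² dx = π/2.
||u||_{H^1}^2 = (π/2) + (π/2) = π.


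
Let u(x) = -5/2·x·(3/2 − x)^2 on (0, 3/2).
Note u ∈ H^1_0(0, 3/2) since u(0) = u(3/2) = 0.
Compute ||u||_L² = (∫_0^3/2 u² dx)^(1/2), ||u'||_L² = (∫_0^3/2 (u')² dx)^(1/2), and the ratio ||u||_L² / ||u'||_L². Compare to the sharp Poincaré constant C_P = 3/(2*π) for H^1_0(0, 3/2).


||u||_L² / ||u'||_L² = 3*sqrt(14)/28 < C_P = 3/(2*π).

u(x) = -5/2·x·(3/2 − x)^2, so u'(x) = -15*x^2/2 + 15*x - 45/8.
u(x) = -5/2·x·(3/2 − x)^2 vanishes at x = 0 and x = 3/2, so u ∈ H^1_0(0, 3/2). Differentiate via the product rule and integrate the resulting polynomials term by term.
  ∫_0^3/2 u² dx = ∫_0^3/2 (25*x^6/4 - 75*x^5/2 + 675*x^4/8 - 675*x^3/8 + 2025*x^2/64) dx. Term by term:
    ∫_0^3/2 25*x^6/4 dx = 54675/3584;  ∫_0^3/2 -75*x^5/2 dx = -18225/256;  ∫_0^3/2 675*x^4/8 dx = 32805/256;
    ∫_0^3/2 -675*x^3/8 dx = -54675/512;  ∫_0^3/2 2025*x^2/64 dx = 18225/512.
  Sum: 54675/3584 − 18225/256 + 32805/256 − 54675/512 + 18225/512 = 3645/3584.
  ∫_0^3/2 (u')² dx = ∫_0^3/2 (225*x^4/4 - 225*x^3 + 2475*x^2/8 - 675*x/4 + 2025/64) dx. Term by term:
    ∫_0^3/2 225*x^4/4 dx = 10935/128;  ∫_0^3/2 -225*x^3 dx = -18225/64;  ∫_0^3/2 2475*x^2/8 dx = 22275/64;
    ∫_0^3/2 -675*x/4 dx = -6075/32;  ∫_0^3/2 2025/64 dx = 6075/128.
  Sum: 10935/128 − 18225/64 + 22275/64 − 6075/32 + 6075/128 = 405/64.
∫_0^3/2 u² dx = 3645/3584, so ||u||_L² = 27*sqrt(70)/224.
∫_0^3/2 (u')² dx = 405/64, so ||u'||_L² = 9*sqrt(5)/8.
Ratio ||u||_L² / ||u'||_L² = 3*sqrt(14)/28.
Sharp Poincaré constant on H^1_0(0, 3/2) is C_P = L/π = 3/(2*π), achieved by sin(2*π/3·x).
A polynomial bump cannot attain the sharp Poincaré constant (only the first sine eigenfunction does), so the ratio is strictly less than C_P, consistent with ||u||_L² ≤ C_P ||u'||_L².


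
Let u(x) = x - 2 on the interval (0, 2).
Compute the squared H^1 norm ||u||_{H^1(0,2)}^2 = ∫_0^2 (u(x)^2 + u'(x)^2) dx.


||u||_{H^1}^2 = 14/3

The H^1 norm (squared) on an interval (0, L) is
  ||u||_{H^1}^2 = ∫_0^L u(x)^2 dx + ∫_0^L u'(x)^2 dx.
Compute u'(x) = 1.
Then u(x)^2 = x**2 - 4*x + 4 and u'(x)^2 = 1.
Integrate each monomial from 0 to 2 using ∫_0^2 c·x^n dx = c·2^(n+1)/(n+1):
  ∫_0^2 u(x)^2 dx = ∫_0^2 (x^2 - 4*x + 4) dx. Term by term:
    ∫_0^2 x^2 dx = 8/3;  ∫_0^2 -4*x dx = -8;  ∫_0^2 4 dx = 8.
  Sum: 8/3 − 8 + 8 = 8/3.
  ∫_0^2 u'(x)^2 dx = ∫_0^2 (1) dx. Term by term:
    ∫_0^2 1 dx = 2.
Adding: ||u||_{H^1}^2 = 8/3 + 2 = 14/3.


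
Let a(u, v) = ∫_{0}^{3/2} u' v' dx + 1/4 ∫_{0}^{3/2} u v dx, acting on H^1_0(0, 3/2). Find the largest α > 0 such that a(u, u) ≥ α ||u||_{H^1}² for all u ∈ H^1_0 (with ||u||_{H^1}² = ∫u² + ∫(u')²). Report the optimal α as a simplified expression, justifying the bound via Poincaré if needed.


α = (9 + 16*π^2)/(4*(9 + 4*π^2))

Coercivity of a(·,·) on H^1_0(0, 3/2) means a(u, u) ≥ α ||u||_{H^1}² for every u ∈ H^1_0.
The interval has length L = 3/2, and Poincaré/coercivity depend only on L. Here a(u, u) = ∫(u')² + (1/4)·∫u².
Here 0 < c = 1/4 < 1. The condition a(u,u) ≥ α||u||_{H^1}² reads (1−α)∫(u')² ≥ (α−c)∫u². Any admissible α is ≤ 1 (rapidly oscillating u have ∫u²/∫(u')² → 0), and α = 1 would force 0 ≥ (1−c)∫u², impossible since c < 1; so 1−α > 0. By the sharp Poincaré inequality on H^1_0 of an interval of length L, ∫(u')² ≥ (π/L)²∫u² with equality for the first sine mode sin(π(x−x₀)/L) (x₀ the left endpoint), so the inequality holds for all u iff (1−α)(π/L)² ≥ α − c, i.e. α ≤ ((π/L)² + c)/((π/L)² + 1) = (1 + c(L/π)²)/(1 + (L/π)²). With (π/L)² = 4*π^2/9 and c = 1/4, the largest admissible constant is α = ((π/L)² + c)/((π/L)² + 1).
Simplifying, α = (9 + 16*π^2)/(4*(9 + 4*π^2)).


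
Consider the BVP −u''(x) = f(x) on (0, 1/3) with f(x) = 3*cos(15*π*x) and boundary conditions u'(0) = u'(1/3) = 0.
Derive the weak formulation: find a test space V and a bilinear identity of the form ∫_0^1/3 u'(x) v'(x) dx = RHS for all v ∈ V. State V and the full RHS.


V = H^1(0, 1/3) (no boundary constraint on v; u is determined up to an additive constant); weak form: ∫_0^1/3 u'v' dx = ∫_0^1/3 (3*cos(15*π*x)) v dx for all v ∈ V.

Multiply both sides by a test function v and integrate from 0 to 1/3:
  ∫_0^1/3 −u''(x) v(x) dx = ∫_0^1/3 f(x) v(x) dx.
Integrate the LHS by parts once:
  ∫_0^1/3 −u'' v dx = −[u'(x) v(x)]_0^1/3 + ∫_0^1/3 u'(x) v'(x) dx.
Thus ∫_0^1/3 u'(x) v'(x) dx = ∫_0^1/3 f(x) v(x) dx + [u'(x) v(x)]_0^1/3.
Choose V so that boundary terms are either known or forced to vanish.
u has homogeneous Neumann: u'(0) = u'(1/3) = 0. So [u' v]_0^1/3 = 0·v(1/3) − 0·v(0) = 0 for any v; take V = H^1(0, 1/3).
Weak formulation: find u (satisfying any essential BC) such that ∫_0^1/3 u'(x) v'(x) dx = ∫_0^1/3 f v dx for all v ∈ V (homogeneous Neumann, so boundary terms vanish).
Substituting f(x) = 3*cos(15*π*x), the right-hand side is ∫_0^1/3 (3*cos(15*π*x)) v dx.
Compatibility check (pure Neumann): taking v ≡ 1 ∈ V gives 0 = ∫_0^1/3 f dx + (0) − (0), i.e. ∫_0^1/3 f dx must equal u'(0) − u'(1/3) = 0. Indeed ∫_0^1/3 (3*cos(15*π*x)) dx = 0, so the data are compatible. The solution is then unique only up to an additive constant (fix it e.g. by requiring ∫_0^1/3 u dx = 0).


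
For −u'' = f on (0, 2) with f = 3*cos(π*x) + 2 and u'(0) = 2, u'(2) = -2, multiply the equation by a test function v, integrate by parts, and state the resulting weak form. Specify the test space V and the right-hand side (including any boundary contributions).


V = H^1(0, 2) (v unrestricted at boundary; u is determined up to an additive constant); weak form: ∫_0^2 u'v' dx = ∫_0^2 (3*cos(π*x) + 2) v dx − 2·v(2) − 2·v(0) for all v ∈ V.

Multiply both sides by a test function v and integrate from 0 to 2:
  ∫_0^2 −u''(x) v(x) dx = ∫_0^2 f(x) v(x) dx.
Integrate the LHS by parts once:
  ∫_0^2 −u'' v dx = −[u'(x) v(x)]_0^2 + ∫_0^2 u'(x) v'(x) dx.
Thus ∫_0^2 u'(x) v'(x) dx = ∫_0^2 f(x) v(x) dx + [u'(x) v(x)]_0^2.
Choose V so that boundary terms are either known or forced to vanish.
u has inhomogeneous Neumann u'(0) = 2, u'(2) = -2. [u' v]_0^2 = (-2)·v(2) − (2)·v(0) = − 2·v(2) − 2·v(0). Take V = H^1(0, 2); boundary term becomes part of RHS.
Weak formulation: find u (satisfying any essential BC) such that ∫_0^2 u'(x) v'(x) dx = ∫_0^2 f v dx − 2·v(2) − 2·v(0) for all v ∈ V (Neumann data are natural BCs: they enter the RHS as boundary terms).
Substituting f(x) = 3*cos(π*x) + 2, the right-hand side is ∫_0^2 (3*cos(π*x) + 2) v dx − 2·v(2) − 2·v(0).
Compatibility check (pure Neumann): taking v ≡ 1 ∈ V gives 0 = ∫_0^2 f dx + (-2) − (2), i.e. ∫_0^2 f dx must equal u'(0) − u'(2) = 4. Indeed ∫_0^2 (3*cos(π*x) + 2) dx = 4, so the data are compatible. The solution is then unique only up to an additive constant (fix it e.g. by requiring ∫_0^2 u dx = 0).


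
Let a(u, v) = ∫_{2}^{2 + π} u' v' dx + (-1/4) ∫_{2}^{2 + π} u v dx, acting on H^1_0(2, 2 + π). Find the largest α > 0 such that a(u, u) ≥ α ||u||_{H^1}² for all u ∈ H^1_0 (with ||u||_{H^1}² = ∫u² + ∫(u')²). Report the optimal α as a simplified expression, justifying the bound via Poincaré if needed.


α = 3/8

Coercivity of a(·,·) on H^1_0(2, 2 + π) means a(u, u) ≥ α ||u||_{H^1}² for every u ∈ H^1_0.
The interval has length L = π, and Poincaré/coercivity depend only on L. Here a(u, u) = ∫(u')² + (-1/4)·∫u².
Here c = -1/4 < 0 with |c| < (π/L)² = 1, so coercivity still holds. The condition a(u,u) ≥ α||u||_{H^1}² reads (1−α)∫(u')² ≥ (α−c)∫u². Any admissible α is ≤ 1 (rapidly oscillating u have ∫u²/∫(u')² → 0), and α = 1 would force 0 ≥ (1−c)∫u², impossible since c < 1; so 1−α > 0. By the sharp Poincaré inequality on H^1_0 of an interval of length L, ∫(u')² ≥ (π/L)²∫u² with equality for the first sine mode sin(π(x−x₀)/L) (x₀ the left endpoint), so the inequality holds for all u iff (1−α)(π/L)² ≥ α − c, i.e. α ≤ ((π/L)² + c)/((π/L)² + 1) = (1 + c(L/π)²)/(1 + (L/π)²). (Direct route, valid since c ≤ 0: Poincaré gives c∫u² ≥ c(L/π)²∫(u')², so a(u,u) ≥ (1 + c(L/π)²)∫(u')², while ||u||_{H^1}² ≤ (1 + (L/π)²)∫(u')²; dividing yields the same α.) With (π/L)² = 1 and c = -1/4, the largest admissible constant is α = ((π/L)² + c)/((π/L)² + 1).
Simplifying, α = 3/8.


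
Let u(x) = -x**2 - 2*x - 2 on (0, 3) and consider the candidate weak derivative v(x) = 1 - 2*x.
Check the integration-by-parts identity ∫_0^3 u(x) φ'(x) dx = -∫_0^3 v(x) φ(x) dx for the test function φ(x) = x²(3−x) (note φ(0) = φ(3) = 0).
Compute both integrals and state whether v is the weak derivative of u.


LHS = 189/5, RHS = 351/20. No, v is not the weak derivative of u.

u(x) = -x**2 - 2*x - 2, classical derivative u'(x) = -2*x - 2.
φ(x) = x²(3−x), so φ'(x) = 3*x*(2 - x).
Note φ(0) = φ(3) = 0, so the boundary term u·φ vanishes.
LHS = ∫_0^3 u(x) φ'(x) dx = ∫_0^3 (3*x^4 - 6*x^2 - 12*x) dx. Term by term:
  ∫_0^3 3*x^4 dx = 729/5;  ∫_0^3 -6*x^2 dx = -54;  ∫_0^3 -12*x dx = -54.
Sum: 729/5 − 54 − 54 = 189/5.
So LHS = 189/5.
∫_0^3 v(x) φ(x) dx = ∫_0^3 (2*x^4 - 7*x^3 + 3*x^2) dx. Term by term:
  ∫_0^3 2*x^4 dx = 486/5;  ∫_0^3 -7*x^3 dx = -567/4;  ∫_0^3 3*x^2 dx = 27.
Sum: 486/5 − 567/4 + 27 = -351/20.
So RHS = -∫_0^3 v(x) φ(x) dx = 351/20.
LHS − RHS = 81/4 ≠ 0, so the identity fails.
(For a valid weak derivative the identity must hold for EVERY test function, in particular this one. The failure shows v is NOT the weak derivative of u.)
Correct weak derivative would be u'(x) = -2*x - 2.


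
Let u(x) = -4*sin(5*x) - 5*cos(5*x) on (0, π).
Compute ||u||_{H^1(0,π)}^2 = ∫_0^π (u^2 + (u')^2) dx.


||u||_{H^1(0,π)}^2 = 533*π

u'(x) = 25*sin(5*x) - 20*cos(5*x).
Expand u² and (u')² and integrate term by term on (0, π), using: for integers n ≥ 1, ∫_0^π sin²(nx) dx = ∫_0^π cos²(nx) dx = π/2; for n ≠ n', ∫_0^π sin(nx)sin(n'x) dx = ∫_0^π cos(nx)cos(n'x) dx = 0; and by product-to-sum, ∫_0^π sin(nx)cos(n'x) dx = ½∫_0^π [sin((n+n')x) + sin((n−n')x)] dx, which is 0 when n+n' is even and 2n/(n²−n'²) when n+n' is odd (it need not vanish on (0, π)).
  u² squared terms: (-5)²·∫cos(5x)² dx = 25·π/2 = 25*π/2;  (-4)²·∫sin(5x)² dx = 16·π/2 = 8*π.
  u² cross terms: 2·(-5)·(-4)·∫cos(5x)·sin(5x) dx = 40·(0) = 0.
  So ∫_0^π u² dx = 25*π/2 + 8*π + 0 = 41*π/2.
  (u')² squared terms: (-20)²·∫cos(5x)² dx = 400·π/2 = 200*π;  (25)²·∫sin(5x)² dx = 625·π/2 = 625*π/2.
  (u')² cross terms: 2·(-20)·(25)·∫cos(5x)·sin(5x) dx = -1000·(0) = 0.
  So ∫_0^π (u')² dx = 200*π + 625*π/2 + 0 = 1025*π/2.
||u||_{H^1}^2 = (41*π/2) + (1025*π/2) = 533*π.


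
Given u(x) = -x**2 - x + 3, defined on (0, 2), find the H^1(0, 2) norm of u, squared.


||u||_{H^1}^2 = 416/15

The H^1 norm (squared) on an interval (0, L) is
  ||u||_{H^1}^2 = ∫_0^L u(x)^2 dx + ∫_0^L u'(x)^2 dx.
Compute u'(x) = -2*x - 1.
Then u(x)^2 = x**4 + 2*x**3 - 5*x**2 - 6*x + 9 and u'(x)^2 = 4*x**2 + 4*x + 1.
Integrate each monomial from 0 to 2 using ∫_0^2 c·x^n dx = c·2^(n+1)/(n+1):
  ∫_0^2 u(x)^2 dx = ∫_0^2 (x^4 + 2*x^3 - 5*x^2 - 6*x + 9) dx. Term by term:
    ∫_0^2 x^4 dx = 32/5;  ∫_0^2 2*x^3 dx = 8;  ∫_0^2 -5*x^2 dx = -40/3;
    ∫_0^2 -6*x dx = -12;  ∫_0^2 9 dx = 18.
  Sum: 32/5 + 8 − 40/3 − 12 + 18 = 106/15.
  ∫_0^2 u'(x)^2 dx = ∫_0^2 (4*x^2 + 4*x + 1) dx. Term by term:
    ∫_0^2 4*x^2 dx = 32/3;  ∫_0^2 4*x dx = 8;  ∫_0^2 1 dx = 2.
  Sum: 32/3 + 8 + 2 = 62/3.
Adding: ||u||_{H^1}^2 = 106/15 + 62/3 = 416/15.


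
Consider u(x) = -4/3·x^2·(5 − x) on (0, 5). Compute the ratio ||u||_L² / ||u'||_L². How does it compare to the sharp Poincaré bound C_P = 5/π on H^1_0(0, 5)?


||u||_L² / ||u'||_L² = 5*sqrt(14)/14 < C_P = 5/π.

u(x) = -4/3·x^2·(5 − x), so u'(x) = 4*x*(3*x - 10)/3.
u(x) = -4/3·x^2·(5 − x) vanishes at x = 0 and x = 5, so u ∈ H^1_0(0, 5). Differentiate via the product rule and integrate the resulting polynomials term by term.
  ∫_0^5 u² dx = ∫_0^5 (16*x^6/9 - 160*x^5/9 + 400*x^4/9) dx. Term by term:
    ∫_0^5 16*x^6/9 dx = 1250000/63;  ∫_0^5 -160*x^5/9 dx = -1250000/27;  ∫_0^5 400*x^4/9 dx = 250000/9.
  Sum: 1250000/63 − 1250000/27 + 250000/9 = 250000/189.
  ∫_0^5 (u')² dx = ∫_0^5 (16*x^4 - 320*x^3/3 + 1600*x^2/9) dx. Term by term:
    ∫_0^5 16*x^4 dx = 10000;  ∫_0^5 -320*x^3/3 dx = -50000/3;  ∫_0^5 1600*x^2/9 dx = 200000/27.
  Sum: 10000 − 50000/3 + 200000/27 = 20000/27.
∫_0^5 u² dx = 250000/189, so ||u||_L² = 500*sqrt(21)/63.
∫_0^5 (u')² dx = 20000/27, so ||u'||_L² = 100*sqrt(6)/9.
Ratio ||u||_L² / ||u'||_L² = 5*sqrt(14)/14.
Sharp Poincaré constant on H^1_0(0, 5) is C_P = L/π = 5/π, achieved by sin(π/5·x).
A polynomial bump cannot attain the sharp Poincaré constant (only the first sine eigenfunction does), so the ratio is strictly less than C_P, consistent with ||u||_L² ≤ C_P ||u'||_L².


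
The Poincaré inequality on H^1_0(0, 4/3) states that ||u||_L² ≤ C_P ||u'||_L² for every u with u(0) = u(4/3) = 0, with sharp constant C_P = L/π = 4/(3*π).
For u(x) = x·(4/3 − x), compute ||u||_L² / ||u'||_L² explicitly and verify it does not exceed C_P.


||u||_L² / ||u'||_L² = 2*sqrt(10)/15 < C_P = 4/(3*π).

u(x) = x·(4/3 − x), so u'(x) = 4/3 - 2*x.
u(x) = x·(4/3 − x) vanishes at x = 0 and x = 4/3, so u ∈ H^1_0(0, 4/3). Differentiate via the product rule and integrate the resulting polynomials term by term.
  ∫_0^4/3 u² dx = ∫_0^4/3 (x^4 - 8*x^3/3 + 16*x^2/9) dx. Term by term:
    ∫_0^4/3 x^4 dx = 1024/1215;  ∫_0^4/3 -8*x^3/3 dx = -512/243;  ∫_0^4/3 16*x^2/9 dx = 1024/729.
  Sum: 1024/1215 − 512/243 + 1024/729 = 512/3645.
  ∫_0^4/3 (u')² dx = ∫_0^4/3 (4*x^2 - 16*x/3 + 16/9) dx. Term by term:
    ∫_0^4/3 4*x^2 dx = 256/81;  ∫_0^4/3 -16*x/3 dx = -128/27;  ∫_0^4/3 16/9 dx = 64/27.
  Sum: 256/81 − 128/27 + 64/27 = 64/81.
∫_0^4/3 u² dx = 512/3645, so ||u||_L² = 16*sqrt(10)/135.
∫_0^4/3 (u')² dx = 64/81, so ||u'||_L² = 8/9.
Ratio ||u||_L² / ||u'||_L² = 2*sqrt(10)/15.
Sharp Poincaré constant on H^1_0(0, 4/3) is C_P = L/π = 4/(3*π), achieved by sin(3*π/4·x).
A polynomial bump cannot attain the sharp Poincaré constant (only the first sine eigenfunction does), so the ratio is strictly less than C_P, consistent with ||u||_L² ≤ C_P ||u'||_L².


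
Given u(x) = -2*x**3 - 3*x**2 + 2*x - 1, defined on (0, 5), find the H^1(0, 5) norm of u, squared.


||u||_{H^1}^2 = 2301800/21

The H^1 norm (squared) on an interval (0, L) is
  ||u||_{H^1}^2 = ∫_0^L u(x)^2 dx + ∫_0^L u'(x)^2 dx.
Compute u'(x) = -6*x**2 - 6*x + 2.
Then u(x)^2 = 4*x**6 + 12*x**5 + x**4 - 8*x**3 + 10*x**2 - 4*x + 1 and u'(x)^2 = 36*x**4 + 72*x**3 + 12*x**2 - 24*x + 4.
Integrate each monomial from 0 to 5 using ∫_0^5 c·x^n dx = c·5^(n+1)/(n+1):
  ∫_0^5 u(x)^2 dx = ∫_0^5 (4*x^6 + 12*x^5 + x^4 - 8*x^3 + 10*x^2 - 4*x + 1) dx. Term by term:
    ∫_0^5 4*x^6 dx = 312500/7;  ∫_0^5 12*x^5 dx = 31250;  ∫_0^5 x^4 dx = 625;
    ∫_0^5 -8*x^3 dx = -1250;  ∫_0^5 10*x^2 dx = 1250/3;  ∫_0^5 -4*x dx = -50;
    ∫_0^5 1 dx = 5.
  Sum: 312500/7 + 31250 + 625 − 1250 + 1250/3 − 50 + 5 = 1588430/21.
  ∫_0^5 u'(x)^2 dx = ∫_0^5 (36*x^4 + 72*x^3 + 12*x^2 - 24*x + 4) dx. Term by term:
    ∫_0^5 36*x^4 dx = 22500;  ∫_0^5 72*x^3 dx = 11250;  ∫_0^5 12*x^2 dx = 500;
    ∫_0^5 -24*x dx = -300;  ∫_0^5 4 dx = 20.
  Sum: 22500 + 11250 + 500 − 300 + 20 = 33970.
Adding: ||u||_{H^1}^2 = 1588430/21 + 33970 = 2301800/21.


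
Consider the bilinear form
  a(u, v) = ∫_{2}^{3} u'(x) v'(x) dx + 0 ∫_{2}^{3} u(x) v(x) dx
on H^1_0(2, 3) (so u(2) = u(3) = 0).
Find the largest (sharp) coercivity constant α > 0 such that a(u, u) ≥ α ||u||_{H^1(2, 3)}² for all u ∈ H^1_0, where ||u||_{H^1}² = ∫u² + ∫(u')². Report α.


α = π^2/(1 + π^2)

Coercivity of a(·,·) on H^1_0(2, 3) means a(u, u) ≥ α ||u||_{H^1}² for every u ∈ H^1_0.
The interval has length L = 1, and Poincaré/coercivity depend only on L. Here a(u, u) = ∫(u')² + (0)·∫u².
Here c = 0, so a(u,u) = ∫(u')² alone. The condition a(u,u) ≥ α||u||_{H^1}² reads (1−α)∫(u')² ≥ (α−c)∫u². Any admissible α is ≤ 1 (rapidly oscillating u have ∫u²/∫(u')² → 0), and α = 1 would force 0 ≥ (1−c)∫u², impossible since c < 1; so 1−α > 0. By the sharp Poincaré inequality on H^1_0 of an interval of length L, ∫(u')² ≥ (π/L)²∫u² with equality for the first sine mode sin(π(x−x₀)/L) (x₀ the left endpoint), so the inequality holds for all u iff (1−α)(π/L)² ≥ α − c, i.e. α ≤ ((π/L)² + c)/((π/L)² + 1) = (1 + c(L/π)²)/(1 + (L/π)²). (Direct route, valid since c ≤ 0: Poincaré gives c∫u² ≥ c(L/π)²∫(u')², so a(u,u) ≥ (1 + c(L/π)²)∫(u')², while ||u||_{H^1}² ≤ (1 + (L/π)²)∫(u')²; dividing yields the same α.) With (π/L)² = π^2 and c = 0, the largest admissible constant is α = ((π/L)² + c)/((π/L)² + 1).
Simplifying, α = π^2/(1 + π^2).


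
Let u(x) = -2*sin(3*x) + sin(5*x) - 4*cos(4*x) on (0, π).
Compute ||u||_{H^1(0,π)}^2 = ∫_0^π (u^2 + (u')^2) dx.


||u||_{H^1(0,π)}^2 = -24208/63 + 169*π

u'(x) = 16*sin(4*x) - 6*cos(3*x) + 5*cos(5*x).
Expand u² and (u')² and integrate term by term on (0, π), using: for integers n ≥ 1, ∫_0^π sin²(nx) dx = ∫_0^π cos²(nx) dx = π/2; for n ≠ n', ∫_0^π sin(nx)sin(n'x) dx = ∫_0^π cos(nx)cos(n'x) dx = 0; and by product-to-sum, ∫_0^π sin(nx)cos(n'x) dx = ½∫_0^π [sin((n+n')x) + sin((n−n')x)] dx, which is 0 when n+n' is even and 2n/(n²−n'²) when n+n' is odd (it need not vanish on (0, π)).
  u² squared terms: (-4)²·∫cos(4x)² dx = 16·π/2 = 8*π;  (-2)²·∫sin(3x)² dx = 4·π/2 = 2*π;  (1)²·∫sin(5x)² dx = 1·π/2 = π/2.
  u² cross terms: 2·(-4)·(-2)·∫cos(4x)·sin(3x) dx = 16·(-6/7) = -96/7;  2·(-4)·(1)·∫cos(4x)·sin(5x) dx = -8·(10/9) = -80/9;  2·(-2)·(1)·∫sin(3x)·sin(5x) dx = -4·(0) = 0.
  So ∫_0^π u² dx = 8*π + 2*π + π/2 − 96/7 − 80/9 + 0 = -1424/63 + 21*π/2.
  (u')² squared terms: (-6)²·∫cos(3x)² dx = 36·π/2 = 18*π;  (5)²·∫cos(5x)² dx = 25·π/2 = 25*π/2;  (16)²·∫sin(4x)² dx = 256·π/2 = 128*π.
  (u')² cross terms: 2·(-6)·(5)·∫cos(3x)·cos(5x) dx = -60·(0) = 0;  2·(-6)·(16)·∫cos(3x)·sin(4x) dx = -192·(8/7) = -1536/7;  2·(5)·(16)·∫cos(5x)·sin(4x) dx = 160·(-8/9) = -1280/9.
  So ∫_0^π (u')² dx = 18*π + 25*π/2 + 128*π + 0 − 1536/7 − 1280/9 = -22784/63 + 317*π/2.
||u||_{H^1}^2 = (-1424/63 + 21*π/2) + (-22784/63 + 317*π/2) = -24208/63 + 169*π.


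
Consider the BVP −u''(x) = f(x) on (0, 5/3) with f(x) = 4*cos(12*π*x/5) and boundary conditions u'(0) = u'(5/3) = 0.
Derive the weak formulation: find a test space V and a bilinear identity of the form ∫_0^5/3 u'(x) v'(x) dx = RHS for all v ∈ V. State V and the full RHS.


V = H^1(0, 5/3) (no boundary constraint on v; u is determined up to an additive constant); weak form: ∫_0^5/3 u'v' dx = ∫_0^5/3 (4*cos(12*π*x/5)) v dx for all v ∈ V.

Multiply both sides by a test function v and integrate from 0 to 5/3:
  ∫_0^5/3 −u''(x) v(x) dx = ∫_0^5/3 f(x) v(x) dx.
Integrate the LHS by parts once:
  ∫_0^5/3 −u'' v dx = −[u'(x) v(x)]_0^5/3 + ∫_0^5/3 u'(x) v'(x) dx.
Thus ∫_0^5/3 u'(x) v'(x) dx = ∫_0^5/3 f(x) v(x) dx + [u'(x) v(x)]_0^5/3.
Choose V so that boundary terms are either known or forced to vanish.
u has homogeneous Neumann: u'(0) = u'(5/3) = 0. So [u' v]_0^5/3 = 0·v(5/3) − 0·v(0) = 0 for any v; take V = H^1(0, 5/3).
Weak formulation: find u (satisfying any essential BC) such that ∫_0^5/3 u'(x) v'(x) dx = ∫_0^5/3 f v dx for all v ∈ V (homogeneous Neumann, so boundary terms vanish).
Substituting f(x) = 4*cos(12*π*x/5), the right-hand side is ∫_0^5/3 (4*cos(12*π*x/5)) v dx.
Compatibility check (pure Neumann): taking v ≡ 1 ∈ V gives 0 = ∫_0^5/3 f dx + (0) − (0), i.e. ∫_0^5/3 f dx must equal u'(0) − u'(5/3) = 0. Indeed ∫_0^5/3 (4*cos(12*π*x/5)) dx = 0, so the data are compatible. The solution is then unique only up to an additive constant (fix it e.g. by requiring ∫_0^5/3 u dx = 0).


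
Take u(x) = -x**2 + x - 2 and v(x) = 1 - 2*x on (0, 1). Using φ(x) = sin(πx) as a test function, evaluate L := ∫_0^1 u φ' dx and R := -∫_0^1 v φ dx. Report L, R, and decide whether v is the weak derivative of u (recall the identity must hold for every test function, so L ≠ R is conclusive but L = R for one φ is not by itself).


LHS = 0, RHS = 0. Yes, v = u' weakly.

u(x) = -x**2 + x - 2, classical derivative u'(x) = 1 - 2*x.
φ(x) = sin(πx), so φ'(x) = π*cos(π*x).
Note φ(0) = φ(1) = 0, so the boundary term u·φ vanishes.
LHS = ∫_0^1 u(x) φ'(x) dx = ∫_0^1 (-π*x^2*cos(π*x) + π*x*cos(π*x) - 2*π*cos(π*x)) dx. Term by term:
  ∫_0^1 -2*π*cos(π*x) dx = 0;  ∫_0^1 π*x*cos(π*x) dx = -2/π;  ∫_0^1 -π*x^2*cos(π*x) dx = 2/π.
Sum: 0 − 2/π + 2/π = 0.
So LHS = 0.
∫_0^1 v(x) φ(x) dx = ∫_0^1 (-2*x*sin(π*x) + sin(π*x)) dx. Term by term:
  ∫_0^1 -2*x*sin(π*x) dx = -2/π;  ∫_0^1 sin(π*x) dx = 2/π.
Sum: -2/π + 2/π = 0.
So RHS = -∫_0^1 v(x) φ(x) dx = 0.
LHS = RHS, so the identity holds for this test φ.
Moreover u is smooth here and v(x) = u'(x) = 1 - 2*x pointwise, so the identity holds for every test function. Hence v is the weak derivative of u.


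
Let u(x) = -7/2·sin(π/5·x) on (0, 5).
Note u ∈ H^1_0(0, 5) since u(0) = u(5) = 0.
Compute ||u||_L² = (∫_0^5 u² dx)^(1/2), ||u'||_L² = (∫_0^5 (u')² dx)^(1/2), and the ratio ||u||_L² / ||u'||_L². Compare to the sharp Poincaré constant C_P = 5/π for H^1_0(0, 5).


||u||_L² / ||u'||_L² = 5/π = C_P.

u(x) = -7/2·sin(π/5·x), so u'(x) = -7*π*cos(π*x/5)/10.
Writing u(x) = A·sin(kπx/L) with A = -7/2 and k = 1, use ∫_0^L sin²(kπx/L) dx = L/2 and ∫_0^L cos²(kπx/L) dx = L/2.
u² = 49/4·sin²(π/5·x) and (u')² = 49*π^2/100·cos²(π/5·x), and each of sin², cos² integrates to L/2 = 5/2 over (0, 5).
∫_0^5 u² dx = 245/8, so ||u||_L² = 7*sqrt(10)/4.
∫_0^5 (u')² dx = 49*π^2/40, so ||u'||_L² = 7*sqrt(10)*π/20.
Ratio ||u||_L² / ||u'||_L² = 5/π.
Sharp Poincaré constant on H^1_0(0, 5) is C_P = L/π = 5/π, achieved by sin(π/5·x).
This is the k = 1 eigenfunction (up to amplitude), so the ratio equals the sharp Poincaré constant exactly.


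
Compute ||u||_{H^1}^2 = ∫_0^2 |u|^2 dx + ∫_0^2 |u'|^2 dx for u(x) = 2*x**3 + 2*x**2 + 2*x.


||u||_{H^1}^2 = 88936/105

The H^1 norm (squared) on an interval (0, L) is
  ||u||_{H^1}^2 = ∫_0^L u(x)^2 dx + ∫_0^L u'(x)^2 dx.
Compute u'(x) = 6*x**2 + 4*x + 2.
Then u(x)^2 = 4*x**6 + 8*x**5 + 12*x**4 + 8*x**3 + 4*x**2 and u'(x)^2 = 36*x**4 + 48*x**3 + 40*x**2 + 16*x + 4.
Integrate each monomial from 0 to 2 using ∫_0^2 c·x^n dx = c·2^(n+1)/(n+1):
  ∫_0^2 u(x)^2 dx = ∫_0^2 (4*x^6 + 8*x^5 + 12*x^4 + 8*x^3 + 4*x^2) dx. Term by term:
    ∫_0^2 4*x^6 dx = 512/7;  ∫_0^2 8*x^5 dx = 256/3;  ∫_0^2 12*x^4 dx = 384/5;
    ∫_0^2 8*x^3 dx = 32;  ∫_0^2 4*x^2 dx = 32/3.
  Sum: 512/7 + 256/3 + 384/5 + 32 + 32/3 = 9728/35.
  ∫_0^2 u'(x)^2 dx = ∫_0^2 (36*x^4 + 48*x^3 + 40*x^2 + 16*x + 4) dx. Term by term:
    ∫_0^2 36*x^4 dx = 1152/5;  ∫_0^2 48*x^3 dx = 192;  ∫_0^2 40*x^2 dx = 320/3;
    ∫_0^2 16*x dx = 32;  ∫_0^2 4 dx = 8.
  Sum: 1152/5 + 192 + 320/3 + 32 + 8 = 8536/15.
Adding: ||u||_{H^1}^2 = 9728/35 + 8536/15 = 88936/105.


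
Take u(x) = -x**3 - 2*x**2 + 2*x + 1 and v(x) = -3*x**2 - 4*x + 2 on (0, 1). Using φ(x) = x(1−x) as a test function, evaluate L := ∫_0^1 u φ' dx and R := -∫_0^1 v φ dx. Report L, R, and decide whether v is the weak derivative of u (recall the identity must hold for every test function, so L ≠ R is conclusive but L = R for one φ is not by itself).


LHS = 3/20, RHS = 3/20. Yes, v = u' weakly.

u(x) = -x**3 - 2*x**2 + 2*x + 1, classical derivative u'(x) = -3*x**2 - 4*x + 2.
φ(x) = x(1−x), so φ'(x) = 1 - 2*x.
Note φ(0) = φ(1) = 0, so the boundary term u·φ vanishes.
LHS = ∫_0^1 u(x) φ'(x) dx = ∫_0^1 (2*x^4 + 3*x^3 - 6*x^2 + 1) dx. Term by term:
  ∫_0^1 2*x^4 dx = 2/5;  ∫_0^1 3*x^3 dx = 3/4;  ∫_0^1 -6*x^2 dx = -2;
  ∫_0^1 1 dx = 1.
Sum: 2/5 + 3/4 − 2 + 1 = 3/20.
So LHS = 3/20.
∫_0^1 v(x) φ(x) dx = ∫_0^1 (3*x^4 + x^3 - 6*x^2 + 2*x) dx. Term by term:
  ∫_0^1 3*x^4 dx = 3/5;  ∫_0^1 x^3 dx = 1/4;  ∫_0^1 -6*x^2 dx = -2;
  ∫_0^1 2*x dx = 1.
Sum: 3/5 + 1/4 − 2 + 1 = -3/20.
So RHS = -∫_0^1 v(x) φ(x) dx = 3/20.
LHS = RHS, so the identity holds for this test φ.
Moreover u is smooth here and v(x) = u'(x) = -3*x**2 - 4*x + 2 pointwise, so the identity holds for every test function. Hence v is the weak derivative of u.


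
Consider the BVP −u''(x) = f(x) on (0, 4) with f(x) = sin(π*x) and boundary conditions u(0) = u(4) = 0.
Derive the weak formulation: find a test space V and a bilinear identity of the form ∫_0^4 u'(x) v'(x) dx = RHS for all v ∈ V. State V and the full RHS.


V = H^1_0(0, 4) (so v(0) = v(4) = 0); weak form: ∫_0^4 u'v' dx = ∫_0^4 (sin(π*x)) v dx for all v ∈ V.

Multiply both sides by a test function v and integrate from 0 to 4:
  ∫_0^4 −u''(x) v(x) dx = ∫_0^4 f(x) v(x) dx.
Integrate the LHS by parts once:
  ∫_0^4 −u'' v dx = −[u'(x) v(x)]_0^4 + ∫_0^4 u'(x) v'(x) dx.
Thus ∫_0^4 u'(x) v'(x) dx = ∫_0^4 f(x) v(x) dx + [u'(x) v(x)]_0^4.
Choose V so that boundary terms are either known or forced to vanish.
u is Dirichlet: u(0) = u(4) = 0. Let V = H^1_0(0, 4); then v(0) = v(4) = 0, and [u' v]_0^4 = 0.
Weak formulation: find u (satisfying any essential BC) such that ∫_0^4 u'(x) v'(x) dx = ∫_0^4 f v dx for all v ∈ V.
Substituting f(x) = sin(π*x), the right-hand side is ∫_0^4 (sin(π*x)) v dx.


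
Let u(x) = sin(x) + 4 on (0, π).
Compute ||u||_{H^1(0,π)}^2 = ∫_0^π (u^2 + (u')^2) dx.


||u||_{H^1(0,π)}^2 = 16 + 17*π

u'(x) = cos(x).
Expand u² and (u')² and integrate term by term on (0, π), using: for integers n ≥ 1, ∫_0^π sin²(nx) dx = ∫_0^π cos²(nx) dx = π/2; for n ≠ n', ∫_0^π sin(nx)sin(n'x) dx = ∫_0^π cos(nx)cos(n'x) dx = 0; and by product-to-sum, ∫_0^π sin(nx)cos(n'x) dx = ½∫_0^π [sin((n+n')x) + sin((n−n')x)] dx, which is 0 when n+n' is even and 2n/(n²−n'²) when n+n' is odd (it need not vanish on (0, π)). For the constant mode: ∫_0^π 1 dx = π, ∫_0^π cos(nx) dx = 0, ∫_0^π sin(nx) dx = (1−(−1)^n)/n.
  u² squared terms: (4)²·∫1 dx = 16·π = 16*π;  (1)²·∫sin(x)² dx = 1·π/2 = π/2.
  u² cross terms: 2·(4)·(1)·∫1·sin(x) dx = 8·(2) = 16.
  So ∫_0^π u² dx = 16*π + π/2 + 16 = 16 + 33*π/2.
  (u')² squared terms: (1)²·∫cos(x)² dx = 1·π/2 = π/2.
  So ∫_0^π (u')² dx = π/2.
||u||_{H^1}^2 = (16 + 33*π/2) + (π/2) = 16 + 17*π.


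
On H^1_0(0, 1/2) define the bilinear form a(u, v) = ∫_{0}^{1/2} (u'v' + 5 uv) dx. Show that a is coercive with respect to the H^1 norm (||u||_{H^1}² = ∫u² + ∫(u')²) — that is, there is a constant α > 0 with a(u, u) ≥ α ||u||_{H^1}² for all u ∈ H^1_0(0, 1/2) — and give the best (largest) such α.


α = 1

Coercivity of a(·,·) on H^1_0(0, 1/2) means a(u, u) ≥ α ||u||_{H^1}² for every u ∈ H^1_0.
The interval has length L = 1/2, and Poincaré/coercivity depend only on L. Here a(u, u) = ∫(u')² + (5)·∫u².
Here c = 5 ≥ 1, so a(u,u) = ∫(u')² + c∫u² ≥ ∫(u')² + ∫u² = ||u||_{H^1}², i.e. α = 1 works. No larger α is possible: a(u,u) ≥ α||u||_{H^1}² means (1−α)∫(u')² ≥ (α−c)∫u², and for the modes u_n = sin(nπ(x−x₀)/L) (x₀ the left endpoint) one has ∫u_n²/∫(u_n')² = (L/(nπ))² → 0, so a(u_n,u_n)/||u_n||_{H^1}² → 1. Hence the optimal constant is α = 1.
Therefore α = 1.


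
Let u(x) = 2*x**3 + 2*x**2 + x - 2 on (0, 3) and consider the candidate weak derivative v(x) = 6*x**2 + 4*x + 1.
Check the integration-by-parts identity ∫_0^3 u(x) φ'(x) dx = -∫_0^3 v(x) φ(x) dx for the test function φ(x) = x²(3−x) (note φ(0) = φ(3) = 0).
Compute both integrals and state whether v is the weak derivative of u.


LHS = -4023/20, RHS = -4023/20. Yes, v = u' weakly.

u(x) = 2*x**3 + 2*x**2 + x - 2, classical derivative u'(x) = 6*x**2 + 4*x + 1.
φ(x) = x²(3−x), so φ'(x) = 3*x*(2 - x).
Note φ(0) = φ(3) = 0, so the boundary term u·φ vanishes.
LHS = ∫_0^3 u(x) φ'(x) dx = ∫_0^3 (-6*x^5 + 6*x^4 + 9*x^3 + 12*x^2 - 12*x) dx. Term by term:
  ∫_0^3 -6*x^5 dx = -729;  ∫_0^3 6*x^4 dx = 1458/5;  ∫_0^3 9*x^3 dx = 729/4;
  ∫_0^3 12*x^2 dx = 108;  ∫_0^3 -12*x dx = -54.
Sum: -729 + 1458/5 + 729/4 + 108 − 54 = -4023/20.
So LHS = -4023/20.
∫_0^3 v(x) φ(x) dx = ∫_0^3 (-6*x^5 + 14*x^4 + 11*x^3 + 3*x^2) dx. Term by term:
  ∫_0^3 -6*x^5 dx = -729;  ∫_0^3 14*x^4 dx = 3402/5;  ∫_0^3 11*x^3 dx = 891/4;
  ∫_0^3 3*x^2 dx = 27.
Sum: -729 + 3402/5 + 891/4 + 27 = 4023/20.
So RHS = -∫_0^3 v(x) φ(x) dx = -4023/20.
LHS = RHS, so the identity holds for this test φ.
Moreover u is smooth here and v(x) = u'(x) = 6*x**2 + 4*x + 1 pointwise, so the identity holds for every test function. Hence v is the weak derivative of u.


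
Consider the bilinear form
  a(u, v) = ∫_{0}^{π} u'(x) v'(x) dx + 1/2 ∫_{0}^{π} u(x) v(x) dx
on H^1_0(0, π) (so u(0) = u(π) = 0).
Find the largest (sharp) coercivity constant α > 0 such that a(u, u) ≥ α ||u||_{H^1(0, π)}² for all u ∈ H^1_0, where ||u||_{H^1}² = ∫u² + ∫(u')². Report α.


α = 3/4

Coercivity of a(·,·) on H^1_0(0, π) means a(u, u) ≥ α ||u||_{H^1}² for every u ∈ H^1_0.
The interval has length L = π, and Poincaré/coercivity depend only on L. Here a(u, u) = ∫(u')² + (1/2)·∫u².
Here 0 < c = 1/2 < 1. The condition a(u,u) ≥ α||u||_{H^1}² reads (1−α)∫(u')² ≥ (α−c)∫u². Any admissible α is ≤ 1 (rapidly oscillating u have ∫u²/∫(u')² → 0), and α = 1 would force 0 ≥ (1−c)∫u², impossible since c < 1; so 1−α > 0. By the sharp Poincaré inequality on H^1_0 of an interval of length L, ∫(u')² ≥ (π/L)²∫u² with equality for the first sine mode sin(π(x−x₀)/L) (x₀ the left endpoint), so the inequality holds for all u iff (1−α)(π/L)² ≥ α − c, i.e. α ≤ ((π/L)² + c)/((π/L)² + 1) = (1 + c(L/π)²)/(1 + (L/π)²). With (π/L)² = 1 and c = 1/2, the largest admissible constant is α = ((π/L)² + c)/((π/L)² + 1).
Simplifying, α = 3/4.


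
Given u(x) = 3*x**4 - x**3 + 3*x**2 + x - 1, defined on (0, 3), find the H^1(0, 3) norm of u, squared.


||u||_{H^1}^2 = 9046731/140

The H^1 norm (squared) on an interval (0, L) is
  ||u||_{H^1}^2 = ∫_0^L u(x)^2 dx + ∫_0^L u'(x)^2 dx.
Compute u'(x) = 12*x**3 - 3*x**2 + 6*x + 1.
Then u(x)^2 = 9*x**8 - 6*x**7 + 19*x**6 + x**4 + 8*x**3 - 5*x**2 - 2*x + 1 and u'(x)^2 = 144*x**6 - 72*x**5 + 153*x**4 - 12*x**3 + 30*x**2 + 12*x + 1.
Integrate each monomial from 0 to 3 using ∫_0^3 c·x^n dx = c·3^(n+1)/(n+1):
  ∫_0^3 u(x)^2 dx = ∫_0^3 (9*x^8 - 6*x^7 + 19*x^6 + x^4 + 8*x^3 - 5*x^2 - 2*x + 1) dx. Term by term:
    ∫_0^3 9*x^8 dx = 19683;  ∫_0^3 -6*x^7 dx = -19683/4;  ∫_0^3 19*x^6 dx = 41553/7;
    ∫_0^3 x^4 dx = 243/5;  ∫_0^3 8*x^3 dx = 162;  ∫_0^3 -5*x^2 dx = -45;
    ∫_0^3 -2*x dx = -9;  ∫_0^3 1 dx = 3.
  Sum: 19683 − 19683/4 + 41553/7 + 243/5 + 162 − 45 − 9 + 3 = 2920119/140.
  ∫_0^3 u'(x)^2 dx = ∫_0^3 (144*x^6 - 72*x^5 + 153*x^4 - 12*x^3 + 30*x^2 + 12*x + 1) dx. Term by term:
    ∫_0^3 144*x^6 dx = 314928/7;  ∫_0^3 -72*x^5 dx = -8748;  ∫_0^3 153*x^4 dx = 37179/5;
    ∫_0^3 -12*x^3 dx = -243;  ∫_0^3 30*x^2 dx = 270;  ∫_0^3 12*x dx = 54;
    ∫_0^3 1 dx = 3.
  Sum: 314928/7 − 8748 + 37179/5 − 243 + 270 + 54 + 3 = 1531653/35.
Adding: ||u||_{H^1}^2 = 2920119/140 + 1531653/35 = 9046731/140.


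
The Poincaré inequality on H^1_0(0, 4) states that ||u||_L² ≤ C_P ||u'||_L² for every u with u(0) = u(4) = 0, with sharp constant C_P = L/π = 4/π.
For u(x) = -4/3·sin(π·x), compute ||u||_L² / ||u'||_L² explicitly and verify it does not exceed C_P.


||u||_L² / ||u'||_L² = 1/π < C_P = 4/π.

u(x) = -4/3·sin(π·x), so u'(x) = -4*π*cos(π*x)/3.
Writing u(x) = A·sin(kπx/L) with A = -4/3 and k = 4, use ∫_0^L sin²(kπx/L) dx = L/2 and ∫_0^L cos²(kπx/L) dx = L/2.
u² = 16/9·sin²(π·x) and (u')² = 16*π^2/9·cos²(π·x), and each of sin², cos² integrates to L/2 = 2 over (0, 4).
∫_0^4 u² dx = 32/9, so ||u||_L² = 4*sqrt(2)/3.
∫_0^4 (u')² dx = 32*π^2/9, so ||u'||_L² = 4*sqrt(2)*π/3.
Ratio ||u||_L² / ||u'||_L² = 1/π.
Sharp Poincaré constant on H^1_0(0, 4) is C_P = L/π = 4/π, achieved by sin(π/4·x).
This is the k = 4 harmonic; the ratio L/(kπ) is strictly less than C_P = L/π, consistent with the sharp inequality ||u||_L² ≤ C_P ||u'||_L².


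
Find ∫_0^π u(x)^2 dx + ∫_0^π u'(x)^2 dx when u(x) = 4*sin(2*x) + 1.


||u||_{H^1(0,π)}^2 = 41*π

u'(x) = 8*cos(2*x).
Expand u² and (u')² and integrate term by term on (0, π), using: for integers n ≥ 1, ∫_0^π sin²(nx) dx = ∫_0^π cos²(nx) dx = π/2; for n ≠ n', ∫_0^π sin(nx)sin(n'x) dx = ∫_0^π cos(nx)cos(n'x) dx = 0; and by product-to-sum, ∫_0^π sin(nx)cos(n'x) dx = ½∫_0^π [sin((n+n')x) + sin((n−n')x)] dx, which is 0 when n+n' is even and 2n/(n²−n'²) when n+n' is odd (it need not vanish on (0, π)). For the constant mode: ∫_0^π 1 dx = π, ∫_0^π cos(nx) dx = 0, ∫_0^π sin(nx) dx = (1−(−1)^n)/n.
  u² squared terms: (1)²·∫1 dx = 1·π = π;  (4)²·∫sin(2x)² dx = 16·π/2 = 8*π.
  u² cross terms: 2·(1)·(4)·∫1·sin(2x) dx = 8·(0) = 0.
  So ∫_0^π u² dx = π + 8*π + 0 = 9*π.
  (u')² squared terms: (8)²·∫cos(2x)² dx = 64·π/2 = 32*π.
  So ∫_0^π (u')² dx = 32*π.
||u||_{H^1}^2 = (9*π) + (32*π) = 41*π.


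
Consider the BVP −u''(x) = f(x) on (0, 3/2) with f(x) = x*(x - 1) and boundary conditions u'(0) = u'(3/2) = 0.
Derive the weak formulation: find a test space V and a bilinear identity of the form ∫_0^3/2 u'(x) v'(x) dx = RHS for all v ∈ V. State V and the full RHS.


V = H^1(0, 3/2) (no boundary constraint on v; u is determined up to an additive constant); weak form: ∫_0^3/2 u'v' dx = ∫_0^3/2 (x*(x - 1)) v dx for all v ∈ V.

Multiply both sides by a test function v and integrate from 0 to 3/2:
  ∫_0^3/2 −u''(x) v(x) dx = ∫_0^3/2 f(x) v(x) dx.
Integrate the LHS by parts once:
  ∫_0^3/2 −u'' v dx = −[u'(x) v(x)]_0^3/2 + ∫_0^3/2 u'(x) v'(x) dx.
Thus ∫_0^3/2 u'(x) v'(x) dx = ∫_0^3/2 f(x) v(x) dx + [u'(x) v(x)]_0^3/2.
Choose V so that boundary terms are either known or forced to vanish.
u has homogeneous Neumann: u'(0) = u'(3/2) = 0. So [u' v]_0^3/2 = 0·v(3/2) − 0·v(0) = 0 for any v; take V = H^1(0, 3/2).
Weak formulation: find u (satisfying any essential BC) such that ∫_0^3/2 u'(x) v'(x) dx = ∫_0^3/2 f v dx for all v ∈ V (homogeneous Neumann, so boundary terms vanish).
Substituting f(x) = x*(x - 1), the right-hand side is ∫_0^3/2 (x*(x - 1)) v dx.
Compatibility check (pure Neumann): taking v ≡ 1 ∈ V gives 0 = ∫_0^3/2 f dx + (0) − (0), i.e. ∫_0^3/2 f dx must equal u'(0) − u'(3/2) = 0. Indeed ∫_0^3/2 (x*(x - 1)) dx = 0, so the data are compatible. The solution is then unique only up to an additive constant (fix it e.g. by requiring ∫_0^3/2 u dx = 0).


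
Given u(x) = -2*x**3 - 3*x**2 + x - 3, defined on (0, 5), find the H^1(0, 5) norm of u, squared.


||u||_{H^1}^2 = 4843525/42

The H^1 norm (squared) on an interval (0, L) is
  ||u||_{H^1}^2 = ∫_0^L u(x)^2 dx + ∫_0^L u'(x)^2 dx.
Compute u'(x) = -6*x**2 - 6*x + 1.
Then u(x)^2 = 4*x**6 + 12*x**5 + 5*x**4 + 6*x**3 + 19*x**2 - 6*x + 9 and u'(x)^2 = 36*x**4 + 72*x**3 + 24*x**2 - 12*x + 1.
Integrate each monomial from 0 to 5 using ∫_0^5 c·x^n dx = c·5^(n+1)/(n+1):
  ∫_0^5 u(x)^2 dx = ∫_0^5 (4*x^6 + 12*x^5 + 5*x^4 + 6*x^3 + 19*x^2 - 6*x + 9) dx. Term by term:
    ∫_0^5 4*x^6 dx = 312500/7;  ∫_0^5 12*x^5 dx = 31250;  ∫_0^5 5*x^4 dx = 3125;
    ∫_0^5 6*x^3 dx = 1875/2;  ∫_0^5 19*x^2 dx = 2375/3;  ∫_0^5 -6*x dx = -75;
    ∫_0^5 9 dx = 45.
  Sum: 312500/7 + 31250 + 3125 + 1875/2 + 2375/3 − 75 + 45 = 3390115/42.
  ∫_0^5 u'(x)^2 dx = ∫_0^5 (36*x^4 + 72*x^3 + 24*x^2 - 12*x + 1) dx. Term by term:
    ∫_0^5 36*x^4 dx = 22500;  ∫_0^5 72*x^3 dx = 11250;  ∫_0^5 24*x^2 dx = 1000;
    ∫_0^5 -12*x dx = -150;  ∫_0^5 1 dx = 5.
  Sum: 22500 + 11250 + 1000 − 150 + 5 = 34605.
Adding: ||u||_{H^1}^2 = 3390115/42 + 34605 = 4843525/42.


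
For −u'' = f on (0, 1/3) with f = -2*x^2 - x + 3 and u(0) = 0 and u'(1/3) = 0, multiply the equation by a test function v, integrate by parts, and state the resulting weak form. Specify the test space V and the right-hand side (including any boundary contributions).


V = {v ∈ H^1(0, 1/3) : v(0) = 0} (test functions vanish at x = 0 where u is specified); weak form: ∫_0^1/3 u'v' dx = ∫_0^1/3 (-2*x^2 - x + 3) v dx for all v ∈ V.

Multiply both sides by a test function v and integrate from 0 to 1/3:
  ∫_0^1/3 −u''(x) v(x) dx = ∫_0^1/3 f(x) v(x) dx.
Integrate the LHS by parts once:
  ∫_0^1/3 −u'' v dx = −[u'(x) v(x)]_0^1/3 + ∫_0^1/3 u'(x) v'(x) dx.
Thus ∫_0^1/3 u'(x) v'(x) dx = ∫_0^1/3 f(x) v(x) dx + [u'(x) v(x)]_0^1/3.
Choose V so that boundary terms are either known or forced to vanish.
Mixed BC: u(0) = 0 (Dirichlet) and u'(1/3) = 0 (Neumann). Define V = {v ∈ H^1(0, 1/3) : v(0) = 0}. Then [u' v]_0^1/3 = u'(1/3)·v(1/3) − u'(0)·0 = 0.
Weak formulation: find u (satisfying any essential BC) such that ∫_0^1/3 u'(x) v'(x) dx = ∫_0^1/3 f v dx for all v ∈ V (Dirichlet at 0 absorbed into V; the Neumann datum at x = 1/3 is zero, so no boundary term remains).
Substituting f(x) = -2*x^2 - x + 3, the right-hand side is ∫_0^1/3 (-2*x^2 - x + 3) v dx.
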